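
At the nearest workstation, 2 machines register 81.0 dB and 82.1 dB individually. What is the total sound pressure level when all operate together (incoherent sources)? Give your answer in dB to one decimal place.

84.6 dB

For uncorrelated sources the intensities add, so convert each level to linear form, sum, and take 10·log₁₀ of the total.
Σ 10^(L/10) = 10^(81.0/10) + 10^(82.1/10) = 2.881e+08.
L_total = 10·log₁₀(2.881e+08) = 84.60 dB.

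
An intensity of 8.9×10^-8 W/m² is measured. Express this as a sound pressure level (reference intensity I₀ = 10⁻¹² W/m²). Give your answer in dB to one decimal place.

L = 10·log₁₀(I/I₀) = 10·log₁₀(8.9×10^-8/10⁻¹²) = 10·log₁₀(8.9×10^4).
L = 10·(0.9494 + 4) = 49.49 dB.

49.5 dB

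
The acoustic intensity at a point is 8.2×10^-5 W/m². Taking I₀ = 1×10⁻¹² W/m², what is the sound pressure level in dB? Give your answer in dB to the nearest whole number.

79 dB

L = 10·log₁₀(I/I₀) = 10·log₁₀(8.2×10^-5/10⁻¹²) = 10·log₁₀(8.2×10^7).
L = 10·(0.9138 + 7) = 79.14 dB.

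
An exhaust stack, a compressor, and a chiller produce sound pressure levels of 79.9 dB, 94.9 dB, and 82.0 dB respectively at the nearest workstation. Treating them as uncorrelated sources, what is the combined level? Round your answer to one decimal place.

95.2 dB

For uncorrelated sources the intensities add, so convert each level to linear form, sum, and take 10·log₁₀ of the total.
Σ 10^(L/10) = 10^(79.9/10) + 10^(94.9/10) + 10^(82.0/10) = 3.347e+09.
L_total = 10·log₁₀(3.347e+09) = 95.25 dB.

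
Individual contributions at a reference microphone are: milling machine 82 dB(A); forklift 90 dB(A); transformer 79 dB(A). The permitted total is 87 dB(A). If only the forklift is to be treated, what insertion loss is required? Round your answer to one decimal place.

5.8 dB

Everything except the forklift sums to 10^(82/10) + 10^(79/10) = 2.379e+08 in linear terms, 83.76 dB(A).
The limit corresponds to 10^(87/10) = 5.012e+08; subtracting the fixed part leaves 2.633e+08 for the forklift, i.e. 84.20 dB(A).
Required insertion loss = 90 − 84.20 = 5.80 dB.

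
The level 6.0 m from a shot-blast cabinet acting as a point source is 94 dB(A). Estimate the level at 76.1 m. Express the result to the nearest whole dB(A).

Spherical spreading from a point source gives a 20·log₁₀(r₂/r₁) drop.
L₂ = 94 − 20·log₁₀(76.1/6.0) = 94 − 22.065 = 71.94 dB(A).

72 dB(A)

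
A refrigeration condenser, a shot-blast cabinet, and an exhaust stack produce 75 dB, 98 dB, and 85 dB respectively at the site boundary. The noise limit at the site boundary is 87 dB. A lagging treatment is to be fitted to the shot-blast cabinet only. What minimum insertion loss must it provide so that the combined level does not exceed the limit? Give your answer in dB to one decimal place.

Fixed contribution from the other sources: Σ 10^(L/10) = 10^(75/10) + 10^(85/10) = 3.479e+08 (85.41 dB).
To meet 87 dB overall, the treated shot-blast cabinet may contribute at most 10^(87/10) − 3.479e+08 = 1.533e+08, i.e. 81.86 dB.
Required insertion loss = 98 − 81.86 = 16.14 dB.

16.1 dB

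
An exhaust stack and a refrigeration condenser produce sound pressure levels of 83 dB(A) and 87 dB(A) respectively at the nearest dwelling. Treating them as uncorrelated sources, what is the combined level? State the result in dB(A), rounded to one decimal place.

88.5 dB(A)

Incoherent sources combine by intensity addition: L_total = 10·log₁₀(Σ 10^(L_i/10)).
Σ 10^(L/10) = 10^(83/10) + 10^(87/10) = 7.007e+08.
L_total = 10·log₁₀(7.007e+08) = 88.46 dB(A).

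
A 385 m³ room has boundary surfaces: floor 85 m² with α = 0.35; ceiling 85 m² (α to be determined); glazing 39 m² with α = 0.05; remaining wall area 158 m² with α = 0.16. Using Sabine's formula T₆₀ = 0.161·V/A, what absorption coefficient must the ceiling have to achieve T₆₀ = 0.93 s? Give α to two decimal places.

0.11

From T₆₀ = 0.161·V/A, the target T₆₀ = 0.93 s needs A = 0.161·385/0.93 = 66.65 m².
Absorption from the other surfaces = 85·0.35 + 39·0.05 + 158·0.16 = 56.98 m², so the ceiling must supply 9.67 m² over 85 m².
α = 9.67/85 = 0.114.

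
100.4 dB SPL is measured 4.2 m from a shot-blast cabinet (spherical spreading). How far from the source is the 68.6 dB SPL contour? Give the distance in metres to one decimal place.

The 31.8 dB drop corresponds to a distance ratio of 10^(31.8/20) for a point source.
r₂ = 4.2·10^((100.4−68.6)/20) = 4.2·10^(31.8/20) = 163.40 m.

163.4 m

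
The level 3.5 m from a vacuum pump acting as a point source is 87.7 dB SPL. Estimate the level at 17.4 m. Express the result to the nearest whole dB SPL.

74 dB SPL

For a point source, L₂ = L₁ − 20·log₁₀(r₂/r₁).
L₂ = 87.7 − 20·log₁₀(17.4/3.5) = 87.7 − 13.930 = 73.77 dB SPL.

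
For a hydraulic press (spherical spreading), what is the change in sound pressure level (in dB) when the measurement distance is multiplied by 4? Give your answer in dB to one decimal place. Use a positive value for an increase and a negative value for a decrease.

With spherical spreading the level changes by −20·log₁₀(r₂/r₁).
ΔL = −20·log₁₀(4) = -12.04 dB.

-12.0 dB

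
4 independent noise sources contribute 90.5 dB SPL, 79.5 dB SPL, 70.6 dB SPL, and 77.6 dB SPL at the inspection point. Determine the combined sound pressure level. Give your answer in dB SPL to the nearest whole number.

91 dB SPL

For uncorrelated sources the intensities add, so convert each level to linear form, sum, and take 10·log₁₀ of the total.
Σ 10^(L/10) = 10^(90.5/10) + 10^(79.5/10) + 10^(70.6/10) + 10^(77.6/10) = 1.280e+09.
L_total = 10·log₁₀(1.280e+09) = 91.07 dB SPL.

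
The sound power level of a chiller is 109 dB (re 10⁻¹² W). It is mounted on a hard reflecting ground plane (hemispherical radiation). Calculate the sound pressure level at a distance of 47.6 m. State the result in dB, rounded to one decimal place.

67.5 dB

The power spreads over a hemisphere of area 2π·r², so L_p = L_w − 10·log₁₀(2π·r²).
2π·r² = 1.424e+04 m², 10·log₁₀ of that is 41.534 dB.
L_p = 109 − 41.534 = 67.47 dB.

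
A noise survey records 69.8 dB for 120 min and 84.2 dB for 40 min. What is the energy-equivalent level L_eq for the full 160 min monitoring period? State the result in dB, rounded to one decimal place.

The energy average is taken in the linear domain: L_eq = 10·log₁₀[(Σ tᵢ·10^(Lᵢ/10))/T], T = 160 min.
Σ tᵢ·10^(Lᵢ/10) = 120·10^(69.8/10) + 40·10^(84.2/10) = 1.167e+10.
L_eq = 10·log₁₀(1.167e+10/160) = 78.63 dB.

78.6 dB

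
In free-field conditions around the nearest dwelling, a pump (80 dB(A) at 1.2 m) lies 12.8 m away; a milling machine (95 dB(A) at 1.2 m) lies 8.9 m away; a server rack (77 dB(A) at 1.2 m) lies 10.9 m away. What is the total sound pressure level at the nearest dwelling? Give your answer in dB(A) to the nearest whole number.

78 dB(A)

Propagate each source to the receiver with L = L_ref − 20·log₁₀(r/r_ref), then add intensities.
pump: 80 − 20·log₁₀(12.8/1.2) = 80 − 20.56 = 59.44 dB(A).
milling machine: 95 − 20·log₁₀(8.9/1.2) = 95 − 17.40 = 77.60 dB(A).
server rack: 77 − 20·log₁₀(10.9/1.2) = 77 − 19.16 = 57.84 dB(A).
Σ 10^(L/10) = 5.898e+07 → L_total = 10·log₁₀(5.898e+07) = 77.71 dB(A).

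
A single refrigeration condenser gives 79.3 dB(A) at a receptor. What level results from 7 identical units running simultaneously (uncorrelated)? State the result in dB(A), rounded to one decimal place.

87.8 dB(A)

N identical incoherent sources raise the level by 10·log₁₀ N.
L_total = 79.3 + 10·log₁₀(7) = 79.3 + 8.451 = 87.75 dB(A).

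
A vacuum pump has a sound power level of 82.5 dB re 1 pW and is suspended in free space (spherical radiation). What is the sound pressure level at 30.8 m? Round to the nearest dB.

Free-field spherical radiation: L_p = L_w − 10·log₁₀(4π·r²), r = 30.8 m.
4π·r² = 1.192e+04 m², 10·log₁₀ of that is 40.763 dB.
L_p = 82.5 − 40.763 = 41.74 dB.

42 dB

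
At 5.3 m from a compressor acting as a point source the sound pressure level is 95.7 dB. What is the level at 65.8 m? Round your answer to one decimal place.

For a point source, L₂ = L₁ − 20·log₁₀(r₂/r₁).
L₂ = 95.7 − 20·log₁₀(65.8/5.3) = 95.7 − 21.879 = 73.82 dB.

73.8 dB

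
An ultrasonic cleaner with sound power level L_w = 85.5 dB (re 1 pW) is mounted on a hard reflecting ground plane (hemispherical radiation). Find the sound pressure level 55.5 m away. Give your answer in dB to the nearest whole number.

43 dB

L_p = L_w − 10·log₁₀(2π·r²) with r = 55.5 m.
2π·r² = 1.935e+04 m², 10·log₁₀ of that is 42.868 dB.
L_p = 85.5 − 42.868 = 42.63 dB.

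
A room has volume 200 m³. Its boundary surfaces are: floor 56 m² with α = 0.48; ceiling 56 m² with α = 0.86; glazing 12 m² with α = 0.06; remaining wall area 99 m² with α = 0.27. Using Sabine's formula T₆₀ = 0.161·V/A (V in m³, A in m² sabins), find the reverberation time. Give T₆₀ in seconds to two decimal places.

Summing Sᵢαᵢ: 56·0.48 + 56·0.86 + 12·0.06 + 99·0.27 = 102.49 m².
T₆₀ = 0.161·V/A = 0.161·200/102.49 = 0.314 s.

0.31 s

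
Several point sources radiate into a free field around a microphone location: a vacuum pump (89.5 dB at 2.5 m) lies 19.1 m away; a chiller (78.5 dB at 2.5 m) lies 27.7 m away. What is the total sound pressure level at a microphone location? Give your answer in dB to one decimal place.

72.0 dB

Apply inverse-square spreading to bring every level to the receiver, then sum 10^(L/10).
vacuum pump: 89.5 − 20·log₁₀(19.1/2.5) = 89.5 − 17.66 = 71.84 dB.
chiller: 78.5 − 20·log₁₀(27.7/2.5) = 78.5 − 20.89 = 57.61 dB.
Σ 10^(L/10) = 1.585e+07 → L_total = 10·log₁₀(1.585e+07) = 72.00 dB.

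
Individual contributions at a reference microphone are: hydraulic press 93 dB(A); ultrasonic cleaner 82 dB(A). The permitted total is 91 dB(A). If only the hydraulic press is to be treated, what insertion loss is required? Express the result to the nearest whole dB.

Everything except the hydraulic press sums to 10^(82/10) = 1.585e+08 in linear terms, 82.00 dB(A).
The limit corresponds to 10^(91/10) = 1.259e+09; subtracting the fixed part leaves 1.100e+09 for the hydraulic press, i.e. 90.42 dB(A).
Required insertion loss = 93 − 90.42 = 2.58 dB.

3 dB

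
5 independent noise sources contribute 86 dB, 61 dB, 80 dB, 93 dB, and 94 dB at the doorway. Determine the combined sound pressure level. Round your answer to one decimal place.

For uncorrelated sources the intensities add, so convert each level to linear form, sum, and take 10·log₁₀ of the total.
Σ 10^(L/10) = 10^(86/10) + 10^(61/10) + 10^(80/10) + 10^(93/10) + 10^(94/10) = 5.007e+09.
L_total = 10·log₁₀(5.007e+09) = 97.00 dB.

97.0 dB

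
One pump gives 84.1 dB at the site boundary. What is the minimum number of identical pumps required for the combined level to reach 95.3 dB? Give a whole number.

Need L₁ + 10·log₁₀ N ≥ 95.3, i.e. log₁₀ N ≥ 1.12.
N ≥ 10^(11.2/10) = 13.183, so N = 14.

14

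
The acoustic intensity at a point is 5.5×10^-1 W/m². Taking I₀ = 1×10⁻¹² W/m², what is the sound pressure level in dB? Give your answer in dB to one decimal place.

L = 10·log₁₀(I/I₀) = 10·log₁₀(5.5×10^-1/10⁻¹²) = 10·log₁₀(5.5×10^11).
L = 10·(0.7404 + 11) = 117.40 dB.

117.4 dB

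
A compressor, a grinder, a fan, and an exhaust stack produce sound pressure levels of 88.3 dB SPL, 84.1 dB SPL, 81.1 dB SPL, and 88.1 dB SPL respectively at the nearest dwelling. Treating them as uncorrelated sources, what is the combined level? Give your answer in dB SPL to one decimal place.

92.3 dB SPL

Incoherent sources combine by intensity addition: L_total = 10·log₁₀(Σ 10^(L_i/10)).
Σ 10^(L/10) = 10^(88.3/10) + 10^(84.1/10) + 10^(81.1/10) + 10^(88.1/10) = 1.708e+09.
L_total = 10·log₁₀(1.708e+09) = 92.32 dB SPL.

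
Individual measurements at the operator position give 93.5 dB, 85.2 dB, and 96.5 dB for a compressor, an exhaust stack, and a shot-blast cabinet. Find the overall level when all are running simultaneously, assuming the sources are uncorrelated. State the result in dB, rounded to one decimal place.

98.5 dB

For uncorrelated sources the intensities add, so convert each level to linear form, sum, and take 10·log₁₀ of the total.
Σ 10^(L/10) = 10^(93.5/10) + 10^(85.2/10) + 10^(96.5/10) = 7.037e+09.
L_total = 10·log₁₀(7.037e+09) = 98.47 dB.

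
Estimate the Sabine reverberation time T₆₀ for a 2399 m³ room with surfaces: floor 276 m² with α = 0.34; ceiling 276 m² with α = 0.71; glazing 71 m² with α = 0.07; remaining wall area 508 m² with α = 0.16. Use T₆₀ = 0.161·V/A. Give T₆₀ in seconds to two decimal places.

Total absorption A = 276·0.34 + 276·0.71 + 71·0.07 + 508·0.16 = 376.05 m² sabins.
T₆₀ = 0.161 × 2399 / 376.05 = 1.027 s.

1.03 s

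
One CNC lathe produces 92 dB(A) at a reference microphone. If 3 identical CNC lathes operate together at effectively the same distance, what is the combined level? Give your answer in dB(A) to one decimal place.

96.8 dB(A)

With 3 equal, uncorrelated contributions the intensity is 3× that of one unit, giving a rise of 10·log₁₀ 3.
L_total = 92 + 10·log₁₀(3) = 92 + 4.771 = 96.77 dB(A).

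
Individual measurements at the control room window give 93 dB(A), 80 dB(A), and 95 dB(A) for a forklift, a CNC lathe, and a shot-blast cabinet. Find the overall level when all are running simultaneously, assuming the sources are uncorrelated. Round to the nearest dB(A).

For uncorrelated sources the intensities add, so convert each level to linear form, sum, and take 10·log₁₀ of the total.
Σ 10^(L/10) = 10^(93/10) + 10^(80/10) + 10^(95/10) = 5.258e+09.
L_total = 10·log₁₀(5.258e+09) = 97.21 dB(A).

97 dB(A)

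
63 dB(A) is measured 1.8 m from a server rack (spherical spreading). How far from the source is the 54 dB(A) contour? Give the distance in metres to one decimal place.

5.1 m

For a point source L₁ − L₂ = 20·log₁₀(r₂/r₁), so r₂ = r₁·10^((L₁−L₂)/20).
r₂ = 1.8·10^((63−54)/20) = 1.8·10^(9.0/20) = 5.07 m.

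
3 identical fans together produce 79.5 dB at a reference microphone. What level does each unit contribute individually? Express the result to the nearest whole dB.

75 dB

Dividing the total intensity by 3 lowers the level by 10·log₁₀ 3 = 4.771 dB: L₁ = 79.5 − 4.771.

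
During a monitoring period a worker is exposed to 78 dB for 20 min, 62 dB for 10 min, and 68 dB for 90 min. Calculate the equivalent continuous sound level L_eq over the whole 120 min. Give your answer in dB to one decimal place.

L_eq = 10·log₁₀[(1/T)·Σ tᵢ·10^(Lᵢ/10)] with T = 120 min.
Σ tᵢ·10^(Lᵢ/10) = 20·10^(78/10) + 10·10^(62/10) + 90·10^(68/10) = 1.846e+09.
L_eq = 10·log₁₀(1.846e+09/120) = 71.87 dB.

71.9 dB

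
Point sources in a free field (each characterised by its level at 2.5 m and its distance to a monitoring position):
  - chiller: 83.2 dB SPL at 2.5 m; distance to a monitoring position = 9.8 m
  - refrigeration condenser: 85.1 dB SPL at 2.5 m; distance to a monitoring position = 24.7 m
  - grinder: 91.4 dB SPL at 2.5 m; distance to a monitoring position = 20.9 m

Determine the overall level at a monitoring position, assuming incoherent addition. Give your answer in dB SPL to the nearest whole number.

Apply inverse-square spreading to bring every level to the receiver, then sum 10^(L/10).
chiller: 83.2 − 20·log₁₀(9.8/2.5) = 83.2 − 11.87 = 71.33 dB SPL.
refrigeration condenser: 85.1 − 20·log₁₀(24.7/2.5) = 85.1 − 19.90 = 65.20 dB SPL.
grinder: 91.4 − 20·log₁₀(20.9/2.5) = 91.4 − 18.44 = 72.96 dB SPL.
Σ 10^(L/10) = 3.666e+07 → L_total = 10·log₁₀(3.666e+07) = 75.64 dB SPL.

76 dB SPL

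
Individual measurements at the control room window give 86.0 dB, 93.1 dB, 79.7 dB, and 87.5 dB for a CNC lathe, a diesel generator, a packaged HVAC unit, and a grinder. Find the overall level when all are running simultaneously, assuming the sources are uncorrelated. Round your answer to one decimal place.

94.9 dB

For uncorrelated sources the intensities add, so convert each level to linear form, sum, and take 10·log₁₀ of the total.
Σ 10^(L/10) = 10^(86.0/10) + 10^(93.1/10) + 10^(79.7/10) + 10^(87.5/10) = 3.096e+09.
L_total = 10·log₁₀(3.096e+09) = 94.91 dB.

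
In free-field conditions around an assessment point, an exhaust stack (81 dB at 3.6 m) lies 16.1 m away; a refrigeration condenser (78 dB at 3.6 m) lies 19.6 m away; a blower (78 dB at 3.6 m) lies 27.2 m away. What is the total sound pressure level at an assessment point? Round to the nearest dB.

Apply inverse-square spreading to bring every level to the receiver, then sum 10^(L/10).
exhaust stack: 81 − 20·log₁₀(16.1/3.6) = 81 − 13.01 = 67.99 dB.
refrigeration condenser: 78 − 20·log₁₀(19.6/3.6) = 78 − 14.72 = 63.28 dB.
blower: 78 − 20·log₁₀(27.2/3.6) = 78 − 17.57 = 60.43 dB.
Σ 10^(L/10) = 9.528e+06 → L_total = 10·log₁₀(9.528e+06) = 69.79 dB.

70 dB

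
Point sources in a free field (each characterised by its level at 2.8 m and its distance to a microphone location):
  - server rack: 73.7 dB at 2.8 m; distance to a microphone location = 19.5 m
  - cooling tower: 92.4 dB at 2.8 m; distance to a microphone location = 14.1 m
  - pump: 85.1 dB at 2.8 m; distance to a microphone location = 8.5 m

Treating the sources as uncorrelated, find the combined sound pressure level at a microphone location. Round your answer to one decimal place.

Apply inverse-square spreading to bring every level to the receiver, then sum 10^(L/10).
server rack: 73.7 − 20·log₁₀(19.5/2.8) = 73.7 − 16.86 = 56.84 dB.
cooling tower: 92.4 − 20·log₁₀(14.1/2.8) = 92.4 − 14.04 = 78.36 dB.
pump: 85.1 − 20·log₁₀(8.5/2.8) = 85.1 − 9.65 = 75.45 dB.
Σ 10^(L/10) = 1.041e+08 → L_total = 10·log₁₀(1.041e+08) = 80.18 dB.

80.2 dB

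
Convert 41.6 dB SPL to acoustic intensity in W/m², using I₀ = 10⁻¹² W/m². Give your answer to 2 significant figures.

1.4e-08 W/m²

I = I₀·10^(L/10) = 10⁻¹² × 10^(41.6/10) = 10^(-7.840).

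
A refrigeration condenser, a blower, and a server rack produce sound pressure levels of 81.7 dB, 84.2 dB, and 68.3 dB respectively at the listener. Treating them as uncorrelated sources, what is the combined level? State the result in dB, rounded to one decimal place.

For uncorrelated sources the intensities add, so convert each level to linear form, sum, and take 10·log₁₀ of the total.
Σ 10^(L/10) = 10^(81.7/10) + 10^(84.2/10) + 10^(68.3/10) = 4.177e+08.
L_total = 10·log₁₀(4.177e+08) = 86.21 dB.

86.2 dB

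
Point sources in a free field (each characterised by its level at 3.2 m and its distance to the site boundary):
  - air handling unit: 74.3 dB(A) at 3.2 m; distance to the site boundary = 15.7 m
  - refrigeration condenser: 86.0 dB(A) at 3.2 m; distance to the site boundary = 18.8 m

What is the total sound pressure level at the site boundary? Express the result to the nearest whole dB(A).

71 dB(A)

Apply inverse-square spreading to bring every level to the receiver, then sum 10^(L/10).
air handling unit: 74.3 − 20·log₁₀(15.7/3.2) = 74.3 − 13.81 = 60.49 dB(A).
refrigeration condenser: 86.0 − 20·log₁₀(18.8/3.2) = 86.0 − 15.38 = 70.62 dB(A).
Σ 10^(L/10) = 1.265e+07 → L_total = 10·log₁₀(1.265e+07) = 71.02 dB(A).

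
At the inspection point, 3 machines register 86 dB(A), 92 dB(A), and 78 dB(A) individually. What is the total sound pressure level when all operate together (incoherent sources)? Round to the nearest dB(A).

93 dB(A)

Incoherent sources combine by intensity addition: L_total = 10·log₁₀(Σ 10^(L_i/10)).
Σ 10^(L/10) = 10^(86/10) + 10^(92/10) + 10^(78/10) = 2.046e+09.
L_total = 10·log₁₀(2.046e+09) = 93.11 dB(A).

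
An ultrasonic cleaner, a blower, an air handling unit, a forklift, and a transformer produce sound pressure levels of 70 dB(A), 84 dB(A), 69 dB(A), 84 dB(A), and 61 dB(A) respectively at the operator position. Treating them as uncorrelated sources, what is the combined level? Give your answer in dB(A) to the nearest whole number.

For uncorrelated sources the intensities add, so convert each level to linear form, sum, and take 10·log₁₀ of the total.
Σ 10^(L/10) = 10^(70/10) + 10^(84/10) + 10^(69/10) + 10^(84/10) + 10^(61/10) = 5.216e+08.
L_total = 10·log₁₀(5.216e+08) = 87.17 dB(A).

87 dB(A)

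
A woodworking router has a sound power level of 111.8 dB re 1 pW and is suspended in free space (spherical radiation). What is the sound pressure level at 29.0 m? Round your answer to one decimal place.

L_p = L_w − 10·log₁₀(4π·r²) with r = 29.0 m.
4π·r² = 1.057e+04 m², 10·log₁₀ of that is 40.240 dB.
L_p = 111.8 − 40.240 = 71.56 dB.

71.6 dB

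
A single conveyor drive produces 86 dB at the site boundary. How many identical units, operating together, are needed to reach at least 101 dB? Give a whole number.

N identical sources give L₁ + 10·log₁₀ N, so require 10·log₁₀ N ≥ 101 − 86 = 15.0 dB.
N ≥ 10^(15.0/10) = 31.623, so N = 32.

32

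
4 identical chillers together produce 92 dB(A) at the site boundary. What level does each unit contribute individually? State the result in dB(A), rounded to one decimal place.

86.0 dB(A)

4 equal contributions raise the level by 10·log₁₀ 4 = 6.021 dB, so each unit alone gives 92 − 6.021.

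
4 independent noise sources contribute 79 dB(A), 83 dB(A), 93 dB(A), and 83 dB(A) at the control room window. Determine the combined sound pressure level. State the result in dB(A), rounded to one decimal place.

93.9 dB(A)

Incoherent sources combine by intensity addition: L_total = 10·log₁₀(Σ 10^(L_i/10)).
Σ 10^(L/10) = 10^(79/10) + 10^(83/10) + 10^(93/10) + 10^(83/10) = 2.474e+09.
L_total = 10·log₁₀(2.474e+09) = 93.93 dB(A).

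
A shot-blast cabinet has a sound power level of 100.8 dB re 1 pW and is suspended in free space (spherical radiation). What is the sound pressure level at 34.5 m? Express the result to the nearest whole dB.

The power spreads over a sphere of area 4π·r², so L_p = L_w − 10·log₁₀(4π·r²).
4π·r² = 1.496e+04 m², 10·log₁₀ of that is 41.748 dB.
L_p = 100.8 − 41.748 = 59.05 dB.

59 dB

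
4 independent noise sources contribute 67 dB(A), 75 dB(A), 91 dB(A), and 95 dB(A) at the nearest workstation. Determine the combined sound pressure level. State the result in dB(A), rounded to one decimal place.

For uncorrelated sources the intensities add, so convert each level to linear form, sum, and take 10·log₁₀ of the total.
Σ 10^(L/10) = 10^(67/10) + 10^(75/10) + 10^(91/10) + 10^(95/10) = 4.458e+09.
L_total = 10·log₁₀(4.458e+09) = 96.49 dB(A).

96.5 dB(A)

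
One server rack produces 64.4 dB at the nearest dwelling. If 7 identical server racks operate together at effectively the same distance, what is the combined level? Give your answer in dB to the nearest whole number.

73 dB

N identical incoherent sources raise the level by 10·log₁₀ N.
L_total = 64.4 + 10·log₁₀(7) = 64.4 + 8.451 = 72.85 dB.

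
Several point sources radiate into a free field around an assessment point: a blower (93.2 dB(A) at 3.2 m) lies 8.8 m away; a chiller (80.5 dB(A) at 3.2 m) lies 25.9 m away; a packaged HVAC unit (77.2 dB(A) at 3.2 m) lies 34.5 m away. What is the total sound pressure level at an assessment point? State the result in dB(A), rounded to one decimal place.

Propagate each source to the receiver with L = L_ref − 20·log₁₀(r/r_ref), then add intensities.
blower: 93.2 − 20·log₁₀(8.8/3.2) = 93.2 − 8.79 = 84.41 dB(A).
chiller: 80.5 − 20·log₁₀(25.9/3.2) = 80.5 − 18.16 = 62.34 dB(A).
packaged HVAC unit: 77.2 − 20·log₁₀(34.5/3.2) = 77.2 − 20.65 = 56.55 dB(A).
Σ 10^(L/10) = 2.784e+08 → L_total = 10·log₁₀(2.784e+08) = 84.45 dB(A).

84.4 dB(A)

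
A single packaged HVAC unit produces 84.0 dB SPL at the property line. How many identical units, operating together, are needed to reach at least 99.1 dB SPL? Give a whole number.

33

N identical sources give L₁ + 10·log₁₀ N, so require 10·log₁₀ N ≥ 99.1 − 84.0 = 15.1 dB.
N ≥ 10^(15.1/10) = 32.359, so N = 33.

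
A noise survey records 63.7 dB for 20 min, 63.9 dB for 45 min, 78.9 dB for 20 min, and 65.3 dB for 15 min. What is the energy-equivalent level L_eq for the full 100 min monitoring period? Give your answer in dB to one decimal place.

72.5 dB

The energy average is taken in the linear domain: L_eq = 10·log₁₀[(Σ tᵢ·10^(Lᵢ/10))/T], T = 100 min.
Σ tᵢ·10^(Lᵢ/10) = 20·10^(63.7/10) + 45·10^(63.9/10) + 20·10^(78.9/10) + 15·10^(65.3/10) = 1.761e+09.
L_eq = 10·log₁₀(1.761e+09/100) = 72.46 dB.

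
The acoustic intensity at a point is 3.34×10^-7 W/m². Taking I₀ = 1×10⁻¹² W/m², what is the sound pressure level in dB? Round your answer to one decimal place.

55.2 dB

Dividing by I₀ shifts the exponent by 12: I/I₀ = 3.34×10^5.
L = 10·(0.5237 + 5) = 55.24 dB.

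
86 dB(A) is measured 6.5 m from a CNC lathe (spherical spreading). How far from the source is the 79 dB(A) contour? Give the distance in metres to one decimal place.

The 7.0 dB drop corresponds to a distance ratio of 10^(7.0/20) for a point source.
r₂ = 6.5·10^((86−79)/20) = 6.5·10^(7.0/20) = 14.55 m.

14.6 m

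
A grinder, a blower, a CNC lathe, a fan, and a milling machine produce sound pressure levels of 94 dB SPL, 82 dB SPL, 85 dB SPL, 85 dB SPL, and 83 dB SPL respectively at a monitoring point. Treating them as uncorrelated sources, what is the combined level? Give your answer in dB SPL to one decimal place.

For uncorrelated sources the intensities add, so convert each level to linear form, sum, and take 10·log₁₀ of the total.
Σ 10^(L/10) = 10^(94/10) + 10^(82/10) + 10^(85/10) + 10^(85/10) + 10^(83/10) = 3.502e+09.
L_total = 10·log₁₀(3.502e+09) = 95.44 dB SPL.

95.4 dB SPL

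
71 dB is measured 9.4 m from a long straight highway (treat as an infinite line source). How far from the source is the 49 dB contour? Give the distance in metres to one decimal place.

The 22.0 dB drop corresponds to a distance ratio of 10^(22.0/10) for a line source.
r₂ = 9.4·10^((71−49)/10) = 9.4·10^(22.0/10) = 1489.80 m.

1489.8 m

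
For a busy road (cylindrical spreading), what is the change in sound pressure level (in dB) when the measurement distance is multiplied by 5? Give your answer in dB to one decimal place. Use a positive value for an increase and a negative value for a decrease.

-7.0 dB

Line-source spreading: ΔL = −10·log₁₀(r₂/r₁).
ΔL = −10·log₁₀(5) = -6.99 dB.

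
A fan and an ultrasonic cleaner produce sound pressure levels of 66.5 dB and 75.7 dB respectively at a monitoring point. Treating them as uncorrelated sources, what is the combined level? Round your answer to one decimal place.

76.2 dB

Incoherent sources combine by intensity addition: L_total = 10·log₁₀(Σ 10^(L_i/10)).
Σ 10^(L/10) = 10^(66.5/10) + 10^(75.7/10) = 4.162e+07.
L_total = 10·log₁₀(4.162e+07) = 76.19 dB.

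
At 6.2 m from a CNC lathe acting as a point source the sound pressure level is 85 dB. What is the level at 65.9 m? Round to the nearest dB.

64 dB

Point-source attenuation: ΔL = 20·log₁₀(r₂/r₁) = 20·log₁₀(65.9/6.2) = 20.530 dB.
L₂ = 85 − 20·log₁₀(65.9/6.2) = 85 − 20.530 = 64.47 dB.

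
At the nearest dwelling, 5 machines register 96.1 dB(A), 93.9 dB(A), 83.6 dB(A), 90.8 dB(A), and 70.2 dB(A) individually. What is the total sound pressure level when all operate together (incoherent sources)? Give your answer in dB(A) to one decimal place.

For uncorrelated sources the intensities add, so convert each level to linear form, sum, and take 10·log₁₀ of the total.
Σ 10^(L/10) = 10^(96.1/10) + 10^(93.9/10) + 10^(83.6/10) + 10^(90.8/10) + 10^(70.2/10) = 7.970e+09.
L_total = 10·log₁₀(7.970e+09) = 99.01 dB(A).

99.0 dB(A)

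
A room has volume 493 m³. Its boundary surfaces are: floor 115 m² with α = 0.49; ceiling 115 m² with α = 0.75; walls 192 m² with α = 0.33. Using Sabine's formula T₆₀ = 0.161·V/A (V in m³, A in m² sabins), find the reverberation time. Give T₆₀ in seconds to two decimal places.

0.39 s

Summing Sᵢαᵢ: 115·0.49 + 115·0.75 + 192·0.33 = 205.96 m².
T₆₀ = 0.161·V/A = 0.161·493/205.96 = 0.385 s.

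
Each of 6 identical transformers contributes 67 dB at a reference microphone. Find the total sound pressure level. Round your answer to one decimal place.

With 6 equal, uncorrelated contributions the intensity is 6× that of one unit, giving a rise of 10·log₁₀ 6.
L_total = 67 + 10·log₁₀(6) = 67 + 7.782 = 74.78 dB.

74.8 dB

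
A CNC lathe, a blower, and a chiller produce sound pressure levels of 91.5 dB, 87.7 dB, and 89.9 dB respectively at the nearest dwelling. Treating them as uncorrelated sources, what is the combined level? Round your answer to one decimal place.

For uncorrelated sources the intensities add, so convert each level to linear form, sum, and take 10·log₁₀ of the total.
Σ 10^(L/10) = 10^(91.5/10) + 10^(87.7/10) + 10^(89.9/10) = 2.979e+09.
L_total = 10·log₁₀(2.979e+09) = 94.74 dB.

94.7 dB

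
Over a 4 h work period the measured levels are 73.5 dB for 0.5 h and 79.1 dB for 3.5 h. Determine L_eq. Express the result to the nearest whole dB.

79 dB

L_eq = 10·log₁₀[(1/T)·Σ tᵢ·10^(Lᵢ/10)] with T = 4 h.
Σ tᵢ·10^(Lᵢ/10) = 0.5·10^(73.5/10) + 3.5·10^(79.1/10) = 2.957e+08.
L_eq = 10·log₁₀(2.957e+08/4) = 78.69 dB.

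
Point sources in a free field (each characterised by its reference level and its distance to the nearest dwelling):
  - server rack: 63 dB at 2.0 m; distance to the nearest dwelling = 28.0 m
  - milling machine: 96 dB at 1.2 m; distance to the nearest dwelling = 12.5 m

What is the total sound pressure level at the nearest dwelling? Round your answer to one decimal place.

First find each source's level at the receiver (point-source: −20·log₁₀(r/r_ref)), then combine on an intensity basis.
server rack: 63 − 20·log₁₀(28.0/2.0) = 63 − 22.92 = 40.08 dB.
milling machine: 96 − 20·log₁₀(12.5/1.2) = 96 − 20.35 = 75.65 dB.
Σ 10^(L/10) = 3.670e+07 → L_total = 10·log₁₀(3.670e+07) = 75.65 dB.

75.6 dB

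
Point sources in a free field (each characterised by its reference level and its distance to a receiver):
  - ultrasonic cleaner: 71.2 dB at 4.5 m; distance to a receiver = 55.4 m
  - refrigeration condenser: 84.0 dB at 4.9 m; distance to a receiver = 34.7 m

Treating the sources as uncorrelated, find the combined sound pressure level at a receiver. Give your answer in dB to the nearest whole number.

67 dB

Propagate each source to the receiver with L = L_ref − 20·log₁₀(r/r_ref), then add intensities.
ultrasonic cleaner: 71.2 − 20·log₁₀(55.4/4.5) = 71.2 − 21.81 = 49.39 dB.
refrigeration condenser: 84.0 − 20·log₁₀(34.7/4.9) = 84.0 − 17.00 = 67.00 dB.
Σ 10^(L/10) = 5.096e+06 → L_total = 10·log₁₀(5.096e+06) = 67.07 dB.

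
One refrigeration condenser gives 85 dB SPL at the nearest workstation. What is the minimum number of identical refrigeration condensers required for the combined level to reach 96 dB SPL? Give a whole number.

13

N identical sources give L₁ + 10·log₁₀ N, so require 10·log₁₀ N ≥ 96 − 85 = 11.0 dB.
N ≥ 10^(11.0/10) = 12.589, so N = 13.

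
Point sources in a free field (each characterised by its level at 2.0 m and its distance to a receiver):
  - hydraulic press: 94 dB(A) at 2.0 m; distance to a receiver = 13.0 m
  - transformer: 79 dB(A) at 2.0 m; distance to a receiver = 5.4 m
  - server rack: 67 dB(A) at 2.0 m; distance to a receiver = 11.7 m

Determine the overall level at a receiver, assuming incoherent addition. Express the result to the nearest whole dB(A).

78 dB(A)

Apply inverse-square spreading to bring every level to the receiver, then sum 10^(L/10).
hydraulic press: 94 − 20·log₁₀(13.0/2.0) = 94 − 16.26 = 77.74 dB(A).
transformer: 79 − 20·log₁₀(5.4/2.0) = 79 − 8.63 = 70.37 dB(A).
server rack: 67 − 20·log₁₀(11.7/2.0) = 67 − 15.34 = 51.66 dB(A).
Σ 10^(L/10) = 7.050e+07 → L_total = 10·log₁₀(7.050e+07) = 78.48 dB(A).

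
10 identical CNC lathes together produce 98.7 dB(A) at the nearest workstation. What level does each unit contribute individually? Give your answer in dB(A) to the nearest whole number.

Dividing the total intensity by 10 lowers the level by 10·log₁₀ 10 = 10.000 dB: L₁ = 98.7 − 10.000.

89 dB(A)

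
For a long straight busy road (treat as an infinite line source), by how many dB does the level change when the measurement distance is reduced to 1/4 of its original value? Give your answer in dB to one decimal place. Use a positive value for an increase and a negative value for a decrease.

+6.0 dB

Line-source spreading: ΔL = −10·log₁₀(r₂/r₁).
ΔL = −10·log₁₀(0.25) = +6.02 dB.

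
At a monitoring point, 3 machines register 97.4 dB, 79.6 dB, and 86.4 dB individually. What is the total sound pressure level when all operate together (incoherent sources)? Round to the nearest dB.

Incoherent sources combine by intensity addition: L_total = 10·log₁₀(Σ 10^(L_i/10)).
Σ 10^(L/10) = 10^(97.4/10) + 10^(79.6/10) + 10^(86.4/10) = 6.023e+09.
L_total = 10·log₁₀(6.023e+09) = 97.80 dB.

98 dB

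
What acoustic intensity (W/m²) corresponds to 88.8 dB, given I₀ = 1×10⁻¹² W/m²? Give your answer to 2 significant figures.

0.00076 W/m²

L = 10·log₁₀(I/I₀) ⇒ I = I₀·10^(L/10) = 10⁻¹² × 10^8.88.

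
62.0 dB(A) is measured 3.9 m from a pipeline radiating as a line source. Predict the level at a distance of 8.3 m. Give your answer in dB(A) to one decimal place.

Line-source attenuation: ΔL = 10·log₁₀(r₂/r₁) = 10·log₁₀(8.3/3.9) = 3.280 dB.
L₂ = 62.0 − 10·log₁₀(8.3/3.9) = 62.0 − 3.280 = 58.72 dB(A).

58.7 dB(A)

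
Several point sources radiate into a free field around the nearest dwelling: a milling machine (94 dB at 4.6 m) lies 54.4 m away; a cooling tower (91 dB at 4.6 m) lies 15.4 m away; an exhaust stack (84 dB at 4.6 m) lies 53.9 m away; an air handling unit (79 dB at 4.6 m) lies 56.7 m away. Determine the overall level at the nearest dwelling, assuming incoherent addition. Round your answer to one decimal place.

Apply inverse-square spreading to bring every level to the receiver, then sum 10^(L/10).
milling machine: 94 − 20·log₁₀(54.4/4.6) = 94 − 21.46 = 72.54 dB.
cooling tower: 91 − 20·log₁₀(15.4/4.6) = 91 − 10.50 = 80.50 dB.
exhaust stack: 84 − 20·log₁₀(53.9/4.6) = 84 − 21.38 = 62.62 dB.
air handling unit: 79 − 20·log₁₀(56.7/4.6) = 79 − 21.82 = 57.18 dB.
Σ 10^(L/10) = 1.326e+08 → L_total = 10·log₁₀(1.326e+08) = 81.23 dB.

81.2 dB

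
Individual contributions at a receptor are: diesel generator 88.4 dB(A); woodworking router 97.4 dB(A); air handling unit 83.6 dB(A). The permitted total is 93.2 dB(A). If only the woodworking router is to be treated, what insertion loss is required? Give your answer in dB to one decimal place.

The untreated sources together contribute 10^(88.4/10) + 10^(83.6/10) = 9.209e+08, i.e. 89.64 dB(A).
To meet 93.2 dB(A) overall, the treated woodworking router may contribute at most 10^(93.2/10) − 9.209e+08 = 1.168e+09, i.e. 90.68 dB(A).
So the woodworking router must be reduced from 97.4 to 90.68 dB(A): IL = 6.72 dB.

6.7 dB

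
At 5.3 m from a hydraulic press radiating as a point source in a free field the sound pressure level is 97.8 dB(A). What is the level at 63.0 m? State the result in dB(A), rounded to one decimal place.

Spherical spreading from a point source gives a 20·log₁₀(r₂/r₁) drop.
L₂ = 97.8 − 20·log₁₀(63.0/5.3) = 97.8 − 21.501 = 76.30 dB(A).

76.3 dB(A)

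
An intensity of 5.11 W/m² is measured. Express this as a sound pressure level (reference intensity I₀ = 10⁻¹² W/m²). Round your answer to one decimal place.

L = 10·log₁₀(I/I₀) = 10·log₁₀(5.11/10⁻¹²) = 10·log₁₀(5.11×10^12).
L = 10·(0.7084 + 12) = 127.08 dB.

127.1 dB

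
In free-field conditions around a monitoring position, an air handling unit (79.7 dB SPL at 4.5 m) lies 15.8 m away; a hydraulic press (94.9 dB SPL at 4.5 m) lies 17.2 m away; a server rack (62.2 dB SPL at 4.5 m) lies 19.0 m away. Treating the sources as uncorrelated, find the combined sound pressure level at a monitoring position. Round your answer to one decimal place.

83.4 dB SPL

Propagate each source to the receiver with L = L_ref − 20·log₁₀(r/r_ref), then add intensities.
air handling unit: 79.7 − 20·log₁₀(15.8/4.5) = 79.7 − 10.91 = 68.79 dB SPL.
hydraulic press: 94.9 − 20·log₁₀(17.2/4.5) = 94.9 − 11.65 = 83.25 dB SPL.
server rack: 62.2 − 20·log₁₀(19.0/4.5) = 62.2 − 12.51 = 49.69 dB SPL.
Σ 10^(L/10) = 2.192e+08 → L_total = 10·log₁₀(2.192e+08) = 83.41 dB SPL.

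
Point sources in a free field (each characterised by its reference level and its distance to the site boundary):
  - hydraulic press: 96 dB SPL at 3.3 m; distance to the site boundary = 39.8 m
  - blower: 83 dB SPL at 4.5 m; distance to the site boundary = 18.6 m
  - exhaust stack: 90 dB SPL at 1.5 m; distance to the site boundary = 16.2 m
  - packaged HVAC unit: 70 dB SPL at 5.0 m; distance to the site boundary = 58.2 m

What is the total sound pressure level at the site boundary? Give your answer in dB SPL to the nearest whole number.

First find each source's level at the receiver (point-source: −20·log₁₀(r/r_ref)), then combine on an intensity basis.
hydraulic press: 96 − 20·log₁₀(39.8/3.3) = 96 − 21.63 = 74.37 dB SPL.
blower: 83 − 20·log₁₀(18.6/4.5) = 83 − 12.33 = 70.67 dB SPL.
exhaust stack: 90 − 20·log₁₀(16.2/1.5) = 90 − 20.67 = 69.33 dB SPL.
packaged HVAC unit: 70 − 20·log₁₀(58.2/5.0) = 70 − 21.32 = 48.68 dB SPL.
Σ 10^(L/10) = 4.770e+07 → L_total = 10·log₁₀(4.770e+07) = 76.78 dB SPL.

77 dB SPL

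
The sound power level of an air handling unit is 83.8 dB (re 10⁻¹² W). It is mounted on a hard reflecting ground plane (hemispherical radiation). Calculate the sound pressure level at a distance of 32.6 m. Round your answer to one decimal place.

The power spreads over a hemisphere of area 2π·r², so L_p = L_w − 10·log₁₀(2π·r²).
2π·r² = 6678 m², 10·log₁₀ of that is 38.246 dB.
L_p = 83.8 − 38.246 = 45.55 dB.

45.6 dB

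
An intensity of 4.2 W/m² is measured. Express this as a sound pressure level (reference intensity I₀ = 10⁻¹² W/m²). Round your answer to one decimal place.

Dividing by I₀ shifts the exponent by 12: I/I₀ = 4.2×10^12.
L = 10·(0.6232 + 12) = 126.23 dB.

126.2 dB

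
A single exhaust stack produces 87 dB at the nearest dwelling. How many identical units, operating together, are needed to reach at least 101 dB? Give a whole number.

The shortfall is 101 − 87 = 14.0 dB, and N units add 10·log₁₀ N, so need 10·log₁₀ N ≥ 14.0.
N ≥ 10^(14.0/10) = 25.119, so N = 26.

26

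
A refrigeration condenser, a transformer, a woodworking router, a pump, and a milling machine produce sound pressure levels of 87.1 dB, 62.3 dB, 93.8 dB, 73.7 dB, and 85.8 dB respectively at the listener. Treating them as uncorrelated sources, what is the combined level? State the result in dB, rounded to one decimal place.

95.2 dB

Incoherent sources combine by intensity addition: L_total = 10·log₁₀(Σ 10^(L_i/10)).
Σ 10^(L/10) = 10^(87.1/10) + 10^(62.3/10) + 10^(93.8/10) + 10^(73.7/10) + 10^(85.8/10) = 3.317e+09.
L_total = 10·log₁₀(3.317e+09) = 95.21 dB.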